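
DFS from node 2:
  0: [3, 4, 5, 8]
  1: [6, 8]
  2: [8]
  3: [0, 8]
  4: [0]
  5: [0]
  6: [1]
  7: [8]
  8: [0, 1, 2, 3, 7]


Visit 2, push [8]
Visit 8, push [7, 3, 1, 0]
Visit 0, push [5, 4, 3]
Visit 3, push []
Visit 4, push []
Visit 5, push []
Visit 1, push [6]
Visit 6, push []
Visit 7, push []

DFS order: [2, 8, 0, 3, 4, 5, 1, 6, 7]


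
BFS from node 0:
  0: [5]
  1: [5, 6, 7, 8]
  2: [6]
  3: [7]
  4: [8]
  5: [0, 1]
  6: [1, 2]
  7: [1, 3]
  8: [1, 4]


Visit 0, enqueue [5]
Visit 5, enqueue [1]
Visit 1, enqueue [6, 7, 8]
Visit 6, enqueue [2]
Visit 7, enqueue [3]
Visit 8, enqueue [4]
Visit 2, enqueue []
Visit 3, enqueue []
Visit 4, enqueue []

BFS order: [0, 5, 1, 6, 7, 8, 2, 3, 4]


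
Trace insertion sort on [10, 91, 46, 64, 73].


Initial: [10, 91, 46, 64, 73]
Insert 91: [10, 91, 46, 64, 73]
Insert 46: [10, 46, 91, 64, 73]
Insert 64: [10, 46, 64, 91, 73]
Insert 73: [10, 46, 64, 73, 91]

Sorted: [10, 46, 64, 73, 91]


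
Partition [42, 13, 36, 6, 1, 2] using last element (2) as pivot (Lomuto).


Pivot: 2
  1 <= 2: swap -> [1, 13, 36, 6, 42, 2]
Place pivot at 1: [1, 2, 36, 6, 42, 13]

Partitioned: [1, 2, 36, 6, 42, 13]


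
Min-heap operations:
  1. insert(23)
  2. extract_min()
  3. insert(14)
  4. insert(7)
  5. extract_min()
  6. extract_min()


insert(23) -> [23]
extract_min()->23, []
insert(14) -> [14]
insert(7) -> [7, 14]
extract_min()->7, [14]
extract_min()->14, []

Final heap: []


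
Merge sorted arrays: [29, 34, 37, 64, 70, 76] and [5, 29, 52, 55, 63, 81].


Take 5 from B
Take 29 from A
Take 29 from B
Take 34 from A
Take 37 from A
Take 52 from B
Take 55 from B
Take 63 from B
Take 64 from A
Take 70 from A
Take 76 from A

Merged: [5, 29, 29, 34, 37, 52, 55, 63, 64, 70, 76, 81]


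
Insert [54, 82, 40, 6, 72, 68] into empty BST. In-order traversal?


Insert 54: root
Insert 82: R from 54
Insert 40: L from 54
Insert 6: L from 54 -> L from 40
Insert 72: R from 54 -> L from 82
Insert 68: R from 54 -> L from 82 -> L from 72

In-order: [6, 40, 54, 68, 72, 82]


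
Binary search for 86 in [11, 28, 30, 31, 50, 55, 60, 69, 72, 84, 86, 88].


Step 1: lo=0, hi=11, mid=5, val=55
Step 2: lo=6, hi=11, mid=8, val=72
Step 3: lo=9, hi=11, mid=10, val=86

Found at index 10


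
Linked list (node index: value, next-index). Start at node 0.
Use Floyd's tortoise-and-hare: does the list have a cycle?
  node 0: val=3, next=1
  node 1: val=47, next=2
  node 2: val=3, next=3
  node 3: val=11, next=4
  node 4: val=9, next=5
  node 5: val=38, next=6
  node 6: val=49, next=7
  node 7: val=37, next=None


Floyd's tortoise (slow, +1) and hare (fast, +2):
  init: slow=0, fast=0
  step 1: slow=1, fast=2
  step 2: slow=2, fast=4
  step 3: slow=3, fast=6
  step 4: fast 6->7->None, no cycle

Cycle: no


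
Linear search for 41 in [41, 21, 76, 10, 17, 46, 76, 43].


i=0: 41==41 found!

Found at 0, 1 comps


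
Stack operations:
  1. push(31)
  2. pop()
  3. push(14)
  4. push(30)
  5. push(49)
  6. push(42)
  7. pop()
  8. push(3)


push(31) -> [31]
pop()->31, []
push(14) -> [14]
push(30) -> [14, 30]
push(49) -> [14, 30, 49]
push(42) -> [14, 30, 49, 42]
pop()->42, [14, 30, 49]
push(3) -> [14, 30, 49, 3]

Final stack: [14, 30, 49, 3]


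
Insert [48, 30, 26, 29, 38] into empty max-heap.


Insert 48: [48]
Insert 30: [48, 30]
Insert 26: [48, 30, 26]
Insert 29: [48, 30, 26, 29]
Insert 38: [48, 38, 26, 29, 30]

Final heap: [48, 38, 26, 29, 30]


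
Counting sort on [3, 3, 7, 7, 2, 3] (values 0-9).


Input: [3, 3, 7, 7, 2, 3]
Counts: [0, 0, 1, 3, 0, 0, 0, 2, 0, 0]

Sorted: [2, 3, 3, 3, 7, 7]


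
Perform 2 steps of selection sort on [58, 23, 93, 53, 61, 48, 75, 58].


Initial: [58, 23, 93, 53, 61, 48, 75, 58]
Step 1: min=23 at 1
  Swap: [23, 58, 93, 53, 61, 48, 75, 58]
Step 2: min=48 at 5
  Swap: [23, 48, 93, 53, 61, 58, 75, 58]

After 2 steps: [23, 48, 93, 53, 61, 58, 75, 58]


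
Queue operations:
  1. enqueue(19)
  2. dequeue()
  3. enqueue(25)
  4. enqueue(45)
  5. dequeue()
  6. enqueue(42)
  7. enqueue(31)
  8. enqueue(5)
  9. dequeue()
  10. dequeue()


enqueue(19) -> [19]
dequeue()->19, []
enqueue(25) -> [25]
enqueue(45) -> [25, 45]
dequeue()->25, [45]
enqueue(42) -> [45, 42]
enqueue(31) -> [45, 42, 31]
enqueue(5) -> [45, 42, 31, 5]
dequeue()->45, [42, 31, 5]
dequeue()->42, [31, 5]

Final queue: [31, 5]


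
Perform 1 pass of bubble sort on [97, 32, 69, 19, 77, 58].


Initial: [97, 32, 69, 19, 77, 58]
Pass 1: [32, 69, 19, 77, 58, 97] (5 swaps)

After 1 pass: [32, 69, 19, 77, 58, 97]


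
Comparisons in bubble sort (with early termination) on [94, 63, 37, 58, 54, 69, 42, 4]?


Algorithm: bubble sort (with early termination)
Input: [94, 63, 37, 58, 54, 69, 42, 4]
Sorted: [4, 37, 42, 54, 58, 63, 69, 94]

28


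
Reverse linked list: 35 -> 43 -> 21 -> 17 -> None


Step 1: curr=35, set curr.next=prev(None) | reversed so far: 35
Step 2: curr=43, set curr.next=prev(35) | reversed so far: 43 -> 35
Step 3: curr=21, set curr.next=prev(43) | reversed so far: 21 -> 43 -> 35
Step 4: curr=17, set curr.next=prev(21) | reversed so far: 17 -> 21 -> 43 -> 35

17 -> 21 -> 43 -> 35 -> None


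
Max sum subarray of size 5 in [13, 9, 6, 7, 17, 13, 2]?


[0:5]: 52
[1:6]: 52
[2:7]: 45

Max: 52 at [0:5]


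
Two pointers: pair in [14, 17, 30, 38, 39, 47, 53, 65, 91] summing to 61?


lo=0(14)+hi=8(91)=105
lo=0(14)+hi=7(65)=79
lo=0(14)+hi=6(53)=67
lo=0(14)+hi=5(47)=61

Yes: 14+47=61


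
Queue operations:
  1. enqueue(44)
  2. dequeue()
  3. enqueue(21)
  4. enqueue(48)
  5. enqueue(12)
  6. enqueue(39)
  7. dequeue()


enqueue(44) -> [44]
dequeue()->44, []
enqueue(21) -> [21]
enqueue(48) -> [21, 48]
enqueue(12) -> [21, 48, 12]
enqueue(39) -> [21, 48, 12, 39]
dequeue()->21, [48, 12, 39]

Final queue: [48, 12, 39]


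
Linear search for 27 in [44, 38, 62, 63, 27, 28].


i=0: 44!=27
i=1: 38!=27
i=2: 62!=27
i=3: 63!=27
i=4: 27==27 found!

Found at 4, 5 comps


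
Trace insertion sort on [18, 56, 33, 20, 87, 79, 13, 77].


Initial: [18, 56, 33, 20, 87, 79, 13, 77]
Insert 56: [18, 56, 33, 20, 87, 79, 13, 77]
Insert 33: [18, 33, 56, 20, 87, 79, 13, 77]
Insert 20: [18, 20, 33, 56, 87, 79, 13, 77]
Insert 87: [18, 20, 33, 56, 87, 79, 13, 77]
Insert 79: [18, 20, 33, 56, 79, 87, 13, 77]
Insert 13: [13, 18, 20, 33, 56, 79, 87, 77]
Insert 77: [13, 18, 20, 33, 56, 77, 79, 87]

Sorted: [13, 18, 20, 33, 56, 77, 79, 87]


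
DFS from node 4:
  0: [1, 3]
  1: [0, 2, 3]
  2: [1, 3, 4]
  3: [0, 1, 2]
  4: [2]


Visit 4, push [2]
Visit 2, push [3, 1]
Visit 1, push [3, 0]
Visit 0, push [3]
Visit 3, push []

DFS order: [4, 2, 1, 0, 3]


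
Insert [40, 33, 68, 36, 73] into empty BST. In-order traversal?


Insert 40: root
Insert 33: L from 40
Insert 68: R from 40
Insert 36: L from 40 -> R from 33
Insert 73: R from 40 -> R from 68

In-order: [33, 36, 40, 68, 73]


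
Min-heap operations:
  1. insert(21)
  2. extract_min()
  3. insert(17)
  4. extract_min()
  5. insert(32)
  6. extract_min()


insert(21) -> [21]
extract_min()->21, []
insert(17) -> [17]
extract_min()->17, []
insert(32) -> [32]
extract_min()->32, []

Final heap: []


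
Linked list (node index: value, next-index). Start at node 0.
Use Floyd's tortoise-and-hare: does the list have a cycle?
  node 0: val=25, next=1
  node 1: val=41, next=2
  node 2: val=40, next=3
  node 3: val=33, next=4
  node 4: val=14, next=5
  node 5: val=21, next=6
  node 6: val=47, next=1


Floyd's tortoise (slow, +1) and hare (fast, +2):
  init: slow=0, fast=0
  step 1: slow=1, fast=2
  step 2: slow=2, fast=4
  step 3: slow=3, fast=6
  step 4: slow=4, fast=2
  step 5: slow=5, fast=4
  step 6: slow=6, fast=6
  slow == fast at node 6: cycle detected

Cycle: yes


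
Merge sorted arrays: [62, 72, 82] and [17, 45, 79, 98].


Take 17 from B
Take 45 from B
Take 62 from A
Take 72 from A
Take 79 from B
Take 82 from A

Merged: [17, 45, 62, 72, 79, 82, 98]


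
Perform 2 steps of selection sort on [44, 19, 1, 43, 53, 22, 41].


Initial: [44, 19, 1, 43, 53, 22, 41]
Step 1: min=1 at 2
  Swap: [1, 19, 44, 43, 53, 22, 41]
Step 2: min=19 at 1
  Swap: [1, 19, 44, 43, 53, 22, 41]

After 2 steps: [1, 19, 44, 43, 53, 22, 41]


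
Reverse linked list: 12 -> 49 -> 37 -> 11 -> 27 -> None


Step 1: curr=12, set curr.next=prev(None) | reversed so far: 12
Step 2: curr=49, set curr.next=prev(12) | reversed so far: 49 -> 12
Step 3: curr=37, set curr.next=prev(49) | reversed so far: 37 -> 49 -> 12
Step 4: curr=11, set curr.next=prev(37) | reversed so far: 11 -> 37 -> 49 -> 12
Step 5: curr=27, set curr.next=prev(11) | reversed so far: 27 -> 11 -> 37 -> 49 -> 12

27 -> 11 -> 37 -> 49 -> 12 -> None


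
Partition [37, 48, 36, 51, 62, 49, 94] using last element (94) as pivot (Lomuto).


Pivot: 94
  37 <= 94: advance i (no swap)
  48 <= 94: advance i (no swap)
  36 <= 94: advance i (no swap)
  51 <= 94: advance i (no swap)
  62 <= 94: advance i (no swap)
  49 <= 94: advance i (no swap)
Place pivot at 6: [37, 48, 36, 51, 62, 49, 94]

Partitioned: [37, 48, 36, 51, 62, 49, 94]


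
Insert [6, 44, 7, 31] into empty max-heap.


Insert 6: [6]
Insert 44: [44, 6]
Insert 7: [44, 6, 7]
Insert 31: [44, 31, 7, 6]

Final heap: [44, 31, 7, 6]


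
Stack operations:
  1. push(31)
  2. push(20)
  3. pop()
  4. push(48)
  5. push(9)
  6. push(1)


push(31) -> [31]
push(20) -> [31, 20]
pop()->20, [31]
push(48) -> [31, 48]
push(9) -> [31, 48, 9]
push(1) -> [31, 48, 9, 1]

Final stack: [31, 48, 9, 1]


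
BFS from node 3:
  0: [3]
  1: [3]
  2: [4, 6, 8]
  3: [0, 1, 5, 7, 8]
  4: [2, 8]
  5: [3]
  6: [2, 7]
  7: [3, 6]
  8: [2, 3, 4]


Visit 3, enqueue [0, 1, 5, 7, 8]
Visit 0, enqueue []
Visit 1, enqueue []
Visit 5, enqueue []
Visit 7, enqueue [6]
Visit 8, enqueue [2, 4]
Visit 6, enqueue []
Visit 2, enqueue []
Visit 4, enqueue []

BFS order: [3, 0, 1, 5, 7, 8, 6, 2, 4]


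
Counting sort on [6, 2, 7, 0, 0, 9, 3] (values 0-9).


Input: [6, 2, 7, 0, 0, 9, 3]
Counts: [2, 0, 1, 1, 0, 0, 1, 1, 0, 1]

Sorted: [0, 0, 2, 3, 6, 7, 9]


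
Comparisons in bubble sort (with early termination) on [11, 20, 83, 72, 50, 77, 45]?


Algorithm: bubble sort (with early termination)
Input: [11, 20, 83, 72, 50, 77, 45]
Sorted: [11, 20, 45, 50, 72, 77, 83]

20


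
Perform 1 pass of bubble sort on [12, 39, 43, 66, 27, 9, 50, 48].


Initial: [12, 39, 43, 66, 27, 9, 50, 48]
Pass 1: [12, 39, 43, 27, 9, 50, 48, 66] (4 swaps)

After 1 pass: [12, 39, 43, 27, 9, 50, 48, 66]


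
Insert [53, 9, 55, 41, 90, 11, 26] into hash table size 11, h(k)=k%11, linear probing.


Insert 53: h=9 -> slot 9
Insert 9: h=9, 1 probes -> slot 10
Insert 55: h=0 -> slot 0
Insert 41: h=8 -> slot 8
Insert 90: h=2 -> slot 2
Insert 11: h=0, 1 probes -> slot 1
Insert 26: h=4 -> slot 4

Table: [55, 11, 90, None, 26, None, None, None, 41, 53, 9]


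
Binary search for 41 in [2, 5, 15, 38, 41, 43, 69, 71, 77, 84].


Step 1: lo=0, hi=9, mid=4, val=41

Found at index 4


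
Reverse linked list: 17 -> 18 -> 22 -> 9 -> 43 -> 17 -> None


Step 1: curr=17, set curr.next=prev(None) | reversed so far: 17
Step 2: curr=18, set curr.next=prev(17) | reversed so far: 18 -> 17
Step 3: curr=22, set curr.next=prev(18) | reversed so far: 22 -> 18 -> 17
Step 4: curr=9, set curr.next=prev(22) | reversed so far: 9 -> 22 -> 18 -> 17
Step 5: curr=43, set curr.next=prev(9) | reversed so far: 43 -> 9 -> 22 -> 18 -> 17
Step 6: curr=17, set curr.next=prev(43) | reversed so far: 17 -> 43 -> 9 -> 22 -> 18 -> 17

17 -> 43 -> 9 -> 22 -> 18 -> 17 -> None


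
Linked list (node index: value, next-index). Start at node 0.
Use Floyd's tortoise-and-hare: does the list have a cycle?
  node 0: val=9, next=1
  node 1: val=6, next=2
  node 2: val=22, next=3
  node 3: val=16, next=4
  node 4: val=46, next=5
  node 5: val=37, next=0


Floyd's tortoise (slow, +1) and hare (fast, +2):
  init: slow=0, fast=0
  step 1: slow=1, fast=2
  step 2: slow=2, fast=4
  step 3: slow=3, fast=0
  step 4: slow=4, fast=2
  step 5: slow=5, fast=4
  step 6: slow=0, fast=0
  slow == fast at node 0: cycle detected

Cycle: yes


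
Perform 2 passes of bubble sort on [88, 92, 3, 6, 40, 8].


Initial: [88, 92, 3, 6, 40, 8]
Pass 1: [88, 3, 6, 40, 8, 92] (4 swaps)
Pass 2: [3, 6, 40, 8, 88, 92] (4 swaps)

After 2 passes: [3, 6, 40, 8, 88, 92]


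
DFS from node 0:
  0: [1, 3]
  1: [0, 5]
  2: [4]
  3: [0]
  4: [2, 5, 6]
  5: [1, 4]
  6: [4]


Visit 0, push [3, 1]
Visit 1, push [5]
Visit 5, push [4]
Visit 4, push [6, 2]
Visit 2, push []
Visit 6, push []
Visit 3, push []

DFS order: [0, 1, 5, 4, 2, 6, 3]


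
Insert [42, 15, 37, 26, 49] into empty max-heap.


Insert 42: [42]
Insert 15: [42, 15]
Insert 37: [42, 15, 37]
Insert 26: [42, 26, 37, 15]
Insert 49: [49, 42, 37, 15, 26]

Final heap: [49, 42, 37, 15, 26]


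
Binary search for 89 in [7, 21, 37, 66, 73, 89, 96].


Step 1: lo=0, hi=6, mid=3, val=66
Step 2: lo=4, hi=6, mid=5, val=89

Found at index 5


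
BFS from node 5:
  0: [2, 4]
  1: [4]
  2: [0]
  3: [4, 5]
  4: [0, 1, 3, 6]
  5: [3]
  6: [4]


Visit 5, enqueue [3]
Visit 3, enqueue [4]
Visit 4, enqueue [0, 1, 6]
Visit 0, enqueue [2]
Visit 1, enqueue []
Visit 6, enqueue []
Visit 2, enqueue []

BFS order: [5, 3, 4, 0, 1, 6, 2]


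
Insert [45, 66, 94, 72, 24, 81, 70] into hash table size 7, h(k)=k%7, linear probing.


Insert 45: h=3 -> slot 3
Insert 66: h=3, 1 probes -> slot 4
Insert 94: h=3, 2 probes -> slot 5
Insert 72: h=2 -> slot 2
Insert 24: h=3, 3 probes -> slot 6
Insert 81: h=4, 3 probes -> slot 0
Insert 70: h=0, 1 probes -> slot 1

Table: [81, 70, 72, 45, 66, 94, 24]


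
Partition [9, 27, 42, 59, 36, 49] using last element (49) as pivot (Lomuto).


Pivot: 49
  9 <= 49: advance i (no swap)
  27 <= 49: advance i (no swap)
  42 <= 49: advance i (no swap)
  36 <= 49: swap -> [9, 27, 42, 36, 59, 49]
Place pivot at 4: [9, 27, 42, 36, 49, 59]

Partitioned: [9, 27, 42, 36, 49, 59]


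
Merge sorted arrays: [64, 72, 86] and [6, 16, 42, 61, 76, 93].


Take 6 from B
Take 16 from B
Take 42 from B
Take 61 from B
Take 64 from A
Take 72 from A
Take 76 from B
Take 86 from A

Merged: [6, 16, 42, 61, 64, 72, 76, 86, 93]


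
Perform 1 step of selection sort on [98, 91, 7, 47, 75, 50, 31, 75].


Initial: [98, 91, 7, 47, 75, 50, 31, 75]
Step 1: min=7 at 2
  Swap: [7, 91, 98, 47, 75, 50, 31, 75]

After 1 step: [7, 91, 98, 47, 75, 50, 31, 75]


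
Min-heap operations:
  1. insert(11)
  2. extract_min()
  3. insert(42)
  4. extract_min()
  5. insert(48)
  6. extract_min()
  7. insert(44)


insert(11) -> [11]
extract_min()->11, []
insert(42) -> [42]
extract_min()->42, []
insert(48) -> [48]
extract_min()->48, []
insert(44) -> [44]

Final heap: [44]


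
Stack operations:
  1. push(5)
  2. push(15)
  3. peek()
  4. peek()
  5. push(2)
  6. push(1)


push(5) -> [5]
push(15) -> [5, 15]
peek()->15
peek()->15
push(2) -> [5, 15, 2]
push(1) -> [5, 15, 2, 1]

Final stack: [5, 15, 2, 1]


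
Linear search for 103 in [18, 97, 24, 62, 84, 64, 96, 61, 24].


i=0: 18!=103
i=1: 97!=103
i=2: 24!=103
i=3: 62!=103
i=4: 84!=103
i=5: 64!=103
i=6: 96!=103
i=7: 61!=103
i=8: 24!=103

Not found, 9 comps


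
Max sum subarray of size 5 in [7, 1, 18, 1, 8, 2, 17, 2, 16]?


[0:5]: 35
[1:6]: 30
[2:7]: 46
[3:8]: 30
[4:9]: 45

Max: 46 at [2:7]


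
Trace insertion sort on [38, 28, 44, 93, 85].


Initial: [38, 28, 44, 93, 85]
Insert 28: [28, 38, 44, 93, 85]
Insert 44: [28, 38, 44, 93, 85]
Insert 93: [28, 38, 44, 93, 85]
Insert 85: [28, 38, 44, 85, 93]

Sorted: [28, 38, 44, 85, 93]


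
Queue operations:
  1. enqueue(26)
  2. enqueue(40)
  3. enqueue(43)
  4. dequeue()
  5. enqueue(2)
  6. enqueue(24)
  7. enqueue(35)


enqueue(26) -> [26]
enqueue(40) -> [26, 40]
enqueue(43) -> [26, 40, 43]
dequeue()->26, [40, 43]
enqueue(2) -> [40, 43, 2]
enqueue(24) -> [40, 43, 2, 24]
enqueue(35) -> [40, 43, 2, 24, 35]

Final queue: [40, 43, 2, 24, 35]


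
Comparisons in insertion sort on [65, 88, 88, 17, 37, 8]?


Algorithm: insertion sort
Input: [65, 88, 88, 17, 37, 8]
Sorted: [8, 17, 37, 65, 88, 88]

14


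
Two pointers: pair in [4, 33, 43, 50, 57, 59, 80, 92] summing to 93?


lo=0(4)+hi=7(92)=96
lo=0(4)+hi=6(80)=84
lo=1(33)+hi=6(80)=113
lo=1(33)+hi=5(59)=92
lo=2(43)+hi=5(59)=102
lo=2(43)+hi=4(57)=100
lo=2(43)+hi=3(50)=93

Yes: 43+50=93


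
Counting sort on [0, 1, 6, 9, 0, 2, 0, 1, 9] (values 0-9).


Input: [0, 1, 6, 9, 0, 2, 0, 1, 9]
Counts: [3, 2, 1, 0, 0, 0, 1, 0, 0, 2]

Sorted: [0, 0, 0, 1, 1, 2, 6, 9, 9]


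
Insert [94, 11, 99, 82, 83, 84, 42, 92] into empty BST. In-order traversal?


Insert 94: root
Insert 11: L from 94
Insert 99: R from 94
Insert 82: L from 94 -> R from 11
Insert 83: L from 94 -> R from 11 -> R from 82
Insert 84: L from 94 -> R from 11 -> R from 82 -> R from 83
Insert 42: L from 94 -> R from 11 -> L from 82
Insert 92: L from 94 -> R from 11 -> R from 82 -> R from 83 -> R from 84

In-order: [11, 42, 82, 83, 84, 92, 94, 99]


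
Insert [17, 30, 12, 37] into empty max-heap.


Insert 17: [17]
Insert 30: [30, 17]
Insert 12: [30, 17, 12]
Insert 37: [37, 30, 12, 17]

Final heap: [37, 30, 12, 17]


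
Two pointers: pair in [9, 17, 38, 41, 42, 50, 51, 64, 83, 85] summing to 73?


lo=0(9)+hi=9(85)=94
lo=0(9)+hi=8(83)=92
lo=0(9)+hi=7(64)=73

Yes: 9+64=73


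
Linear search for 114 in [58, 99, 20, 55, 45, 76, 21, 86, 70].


i=0: 58!=114
i=1: 99!=114
i=2: 20!=114
i=3: 55!=114
i=4: 45!=114
i=5: 76!=114
i=6: 21!=114
i=7: 86!=114
i=8: 70!=114

Not found, 9 comps


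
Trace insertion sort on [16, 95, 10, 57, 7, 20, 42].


Initial: [16, 95, 10, 57, 7, 20, 42]
Insert 95: [16, 95, 10, 57, 7, 20, 42]
Insert 10: [10, 16, 95, 57, 7, 20, 42]
Insert 57: [10, 16, 57, 95, 7, 20, 42]
Insert 7: [7, 10, 16, 57, 95, 20, 42]
Insert 20: [7, 10, 16, 20, 57, 95, 42]
Insert 42: [7, 10, 16, 20, 42, 57, 95]

Sorted: [7, 10, 16, 20, 42, 57, 95]


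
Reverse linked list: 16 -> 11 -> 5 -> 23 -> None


Step 1: curr=16, set curr.next=prev(None) | reversed so far: 16
Step 2: curr=11, set curr.next=prev(16) | reversed so far: 11 -> 16
Step 3: curr=5, set curr.next=prev(11) | reversed so far: 5 -> 11 -> 16
Step 4: curr=23, set curr.next=prev(5) | reversed so far: 23 -> 5 -> 11 -> 16

23 -> 5 -> 11 -> 16 -> None


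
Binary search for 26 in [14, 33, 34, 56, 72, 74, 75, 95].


Step 1: lo=0, hi=7, mid=3, val=56
Step 2: lo=0, hi=2, mid=1, val=33
Step 3: lo=0, hi=0, mid=0, val=14

Not found


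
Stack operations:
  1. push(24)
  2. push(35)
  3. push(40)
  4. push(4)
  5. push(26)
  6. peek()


push(24) -> [24]
push(35) -> [24, 35]
push(40) -> [24, 35, 40]
push(4) -> [24, 35, 40, 4]
push(26) -> [24, 35, 40, 4, 26]
peek()->26

Final stack: [24, 35, 40, 4, 26]


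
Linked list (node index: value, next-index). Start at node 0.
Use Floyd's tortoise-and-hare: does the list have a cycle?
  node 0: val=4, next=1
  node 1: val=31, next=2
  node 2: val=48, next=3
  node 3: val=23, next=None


Floyd's tortoise (slow, +1) and hare (fast, +2):
  init: slow=0, fast=0
  step 1: slow=1, fast=2
  step 2: fast 2->3->None, no cycle

Cycle: no


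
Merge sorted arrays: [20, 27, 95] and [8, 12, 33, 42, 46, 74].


Take 8 from B
Take 12 from B
Take 20 from A
Take 27 from A
Take 33 from B
Take 42 from B
Take 46 from B
Take 74 from B

Merged: [8, 12, 20, 27, 33, 42, 46, 74, 95]


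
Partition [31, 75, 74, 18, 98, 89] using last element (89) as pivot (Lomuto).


Pivot: 89
  31 <= 89: advance i (no swap)
  75 <= 89: advance i (no swap)
  74 <= 89: advance i (no swap)
  18 <= 89: advance i (no swap)
Place pivot at 4: [31, 75, 74, 18, 89, 98]

Partitioned: [31, 75, 74, 18, 89, 98]


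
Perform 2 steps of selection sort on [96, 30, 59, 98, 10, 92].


Initial: [96, 30, 59, 98, 10, 92]
Step 1: min=10 at 4
  Swap: [10, 30, 59, 98, 96, 92]
Step 2: min=30 at 1
  Swap: [10, 30, 59, 98, 96, 92]

After 2 steps: [10, 30, 59, 98, 96, 92]


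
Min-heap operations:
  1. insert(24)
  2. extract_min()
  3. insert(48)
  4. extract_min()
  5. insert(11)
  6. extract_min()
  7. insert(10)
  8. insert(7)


insert(24) -> [24]
extract_min()->24, []
insert(48) -> [48]
extract_min()->48, []
insert(11) -> [11]
extract_min()->11, []
insert(10) -> [10]
insert(7) -> [7, 10]

Final heap: [7, 10]


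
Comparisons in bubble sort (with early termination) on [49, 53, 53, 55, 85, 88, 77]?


Algorithm: bubble sort (with early termination)
Input: [49, 53, 53, 55, 85, 88, 77]
Sorted: [49, 53, 53, 55, 77, 85, 88]

15


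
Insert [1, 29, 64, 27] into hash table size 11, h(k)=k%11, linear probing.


Insert 1: h=1 -> slot 1
Insert 29: h=7 -> slot 7
Insert 64: h=9 -> slot 9
Insert 27: h=5 -> slot 5

Table: [None, 1, None, None, None, 27, None, 29, None, 64, None]


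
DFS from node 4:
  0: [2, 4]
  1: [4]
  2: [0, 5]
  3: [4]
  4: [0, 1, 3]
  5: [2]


Visit 4, push [3, 1, 0]
Visit 0, push [2]
Visit 2, push [5]
Visit 5, push []
Visit 1, push []
Visit 3, push []

DFS order: [4, 0, 2, 5, 1, 3]


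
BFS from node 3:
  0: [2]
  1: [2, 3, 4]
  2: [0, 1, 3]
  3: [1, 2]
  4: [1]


Visit 3, enqueue [1, 2]
Visit 1, enqueue [4]
Visit 2, enqueue [0]
Visit 4, enqueue []
Visit 0, enqueue []

BFS order: [3, 1, 2, 4, 0]


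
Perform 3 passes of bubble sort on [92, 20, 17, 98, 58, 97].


Initial: [92, 20, 17, 98, 58, 97]
Pass 1: [20, 17, 92, 58, 97, 98] (4 swaps)
Pass 2: [17, 20, 58, 92, 97, 98] (2 swaps)
Pass 3: [17, 20, 58, 92, 97, 98] (0 swaps)

After 3 passes: [17, 20, 58, 92, 97, 98]


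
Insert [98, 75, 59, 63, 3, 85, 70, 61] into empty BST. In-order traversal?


Insert 98: root
Insert 75: L from 98
Insert 59: L from 98 -> L from 75
Insert 63: L from 98 -> L from 75 -> R from 59
Insert 3: L from 98 -> L from 75 -> L from 59
Insert 85: L from 98 -> R from 75
Insert 70: L from 98 -> L from 75 -> R from 59 -> R from 63
Insert 61: L from 98 -> L from 75 -> R from 59 -> L from 63

In-order: [3, 59, 61, 63, 70, 75, 85, 98]


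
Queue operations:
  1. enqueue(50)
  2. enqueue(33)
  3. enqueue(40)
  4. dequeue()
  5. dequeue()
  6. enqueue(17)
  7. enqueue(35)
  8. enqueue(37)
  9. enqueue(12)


enqueue(50) -> [50]
enqueue(33) -> [50, 33]
enqueue(40) -> [50, 33, 40]
dequeue()->50, [33, 40]
dequeue()->33, [40]
enqueue(17) -> [40, 17]
enqueue(35) -> [40, 17, 35]
enqueue(37) -> [40, 17, 35, 37]
enqueue(12) -> [40, 17, 35, 37, 12]

Final queue: [40, 17, 35, 37, 12]


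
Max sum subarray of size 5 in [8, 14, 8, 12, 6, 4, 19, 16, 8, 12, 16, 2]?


[0:5]: 48
[1:6]: 44
[2:7]: 49
[3:8]: 57
[4:9]: 53
[5:10]: 59
[6:11]: 71
[7:12]: 54

Max: 71 at [6:11]


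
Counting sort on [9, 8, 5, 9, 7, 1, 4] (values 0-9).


Input: [9, 8, 5, 9, 7, 1, 4]
Counts: [0, 1, 0, 0, 1, 1, 0, 1, 1, 2]

Sorted: [1, 4, 5, 7, 8, 9, 9]


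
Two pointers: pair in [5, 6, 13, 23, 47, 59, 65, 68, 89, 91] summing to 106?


lo=0(5)+hi=9(91)=96
lo=1(6)+hi=9(91)=97
lo=2(13)+hi=9(91)=104
lo=3(23)+hi=9(91)=114
lo=3(23)+hi=8(89)=112
lo=3(23)+hi=7(68)=91
lo=4(47)+hi=7(68)=115
lo=4(47)+hi=6(65)=112
lo=4(47)+hi=5(59)=106

Yes: 47+59=106


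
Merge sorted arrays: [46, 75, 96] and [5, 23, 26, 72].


Take 5 from B
Take 23 from B
Take 26 from B
Take 46 from A
Take 72 from B

Merged: [5, 23, 26, 46, 72, 75, 96]


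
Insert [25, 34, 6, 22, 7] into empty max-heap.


Insert 25: [25]
Insert 34: [34, 25]
Insert 6: [34, 25, 6]
Insert 22: [34, 25, 6, 22]
Insert 7: [34, 25, 6, 22, 7]

Final heap: [34, 25, 6, 22, 7]


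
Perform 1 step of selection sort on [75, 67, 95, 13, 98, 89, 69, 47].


Initial: [75, 67, 95, 13, 98, 89, 69, 47]
Step 1: min=13 at 3
  Swap: [13, 67, 95, 75, 98, 89, 69, 47]

After 1 step: [13, 67, 95, 75, 98, 89, 69, 47]


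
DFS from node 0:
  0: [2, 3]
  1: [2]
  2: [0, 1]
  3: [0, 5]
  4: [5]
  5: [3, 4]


Visit 0, push [3, 2]
Visit 2, push [1]
Visit 1, push []
Visit 3, push [5]
Visit 5, push [4]
Visit 4, push []

DFS order: [0, 2, 1, 3, 5, 4]


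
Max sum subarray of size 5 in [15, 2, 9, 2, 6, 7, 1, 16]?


[0:5]: 34
[1:6]: 26
[2:7]: 25
[3:8]: 32

Max: 34 at [0:5]


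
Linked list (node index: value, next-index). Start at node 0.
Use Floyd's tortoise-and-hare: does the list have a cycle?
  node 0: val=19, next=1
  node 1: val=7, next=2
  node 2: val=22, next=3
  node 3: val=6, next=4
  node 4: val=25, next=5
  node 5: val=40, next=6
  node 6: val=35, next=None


Floyd's tortoise (slow, +1) and hare (fast, +2):
  init: slow=0, fast=0
  step 1: slow=1, fast=2
  step 2: slow=2, fast=4
  step 3: slow=3, fast=6
  step 4: fast -> None, no cycle

Cycle: no


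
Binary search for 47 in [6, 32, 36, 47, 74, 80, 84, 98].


Step 1: lo=0, hi=7, mid=3, val=47

Found at index 3


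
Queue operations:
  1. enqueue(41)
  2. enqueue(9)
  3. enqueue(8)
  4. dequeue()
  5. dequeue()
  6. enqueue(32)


enqueue(41) -> [41]
enqueue(9) -> [41, 9]
enqueue(8) -> [41, 9, 8]
dequeue()->41, [9, 8]
dequeue()->9, [8]
enqueue(32) -> [8, 32]

Final queue: [8, 32]


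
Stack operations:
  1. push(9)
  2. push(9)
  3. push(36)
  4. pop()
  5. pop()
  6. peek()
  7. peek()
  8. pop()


push(9) -> [9]
push(9) -> [9, 9]
push(36) -> [9, 9, 36]
pop()->36, [9, 9]
pop()->9, [9]
peek()->9
peek()->9
pop()->9, []

Final stack: []


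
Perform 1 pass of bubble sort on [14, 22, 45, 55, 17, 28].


Initial: [14, 22, 45, 55, 17, 28]
Pass 1: [14, 22, 45, 17, 28, 55] (2 swaps)

After 1 pass: [14, 22, 45, 17, 28, 55]


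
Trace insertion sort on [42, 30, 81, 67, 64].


Initial: [42, 30, 81, 67, 64]
Insert 30: [30, 42, 81, 67, 64]
Insert 81: [30, 42, 81, 67, 64]
Insert 67: [30, 42, 67, 81, 64]
Insert 64: [30, 42, 64, 67, 81]

Sorted: [30, 42, 64, 67, 81]


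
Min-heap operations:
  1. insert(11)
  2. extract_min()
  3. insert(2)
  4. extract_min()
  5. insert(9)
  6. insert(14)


insert(11) -> [11]
extract_min()->11, []
insert(2) -> [2]
extract_min()->2, []
insert(9) -> [9]
insert(14) -> [9, 14]

Final heap: [9, 14]


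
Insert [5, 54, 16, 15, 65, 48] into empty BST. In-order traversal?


Insert 5: root
Insert 54: R from 5
Insert 16: R from 5 -> L from 54
Insert 15: R from 5 -> L from 54 -> L from 16
Insert 65: R from 5 -> R from 54
Insert 48: R from 5 -> L from 54 -> R from 16

In-order: [5, 15, 16, 48, 54, 65]


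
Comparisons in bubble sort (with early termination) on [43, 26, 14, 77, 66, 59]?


Algorithm: bubble sort (with early termination)
Input: [43, 26, 14, 77, 66, 59]
Sorted: [14, 26, 43, 59, 66, 77]

12


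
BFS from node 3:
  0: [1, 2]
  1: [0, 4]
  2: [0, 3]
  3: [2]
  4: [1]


Visit 3, enqueue [2]
Visit 2, enqueue [0]
Visit 0, enqueue [1]
Visit 1, enqueue [4]
Visit 4, enqueue []

BFS order: [3, 2, 0, 1, 4]


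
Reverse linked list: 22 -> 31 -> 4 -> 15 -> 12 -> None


Step 1: curr=22, set curr.next=prev(None) | reversed so far: 22
Step 2: curr=31, set curr.next=prev(22) | reversed so far: 31 -> 22
Step 3: curr=4, set curr.next=prev(31) | reversed so far: 4 -> 31 -> 22
Step 4: curr=15, set curr.next=prev(4) | reversed so far: 15 -> 4 -> 31 -> 22
Step 5: curr=12, set curr.next=prev(15) | reversed so far: 12 -> 15 -> 4 -> 31 -> 22

12 -> 15 -> 4 -> 31 -> 22 -> None


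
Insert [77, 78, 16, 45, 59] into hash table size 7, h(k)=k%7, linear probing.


Insert 77: h=0 -> slot 0
Insert 78: h=1 -> slot 1
Insert 16: h=2 -> slot 2
Insert 45: h=3 -> slot 3
Insert 59: h=3, 1 probes -> slot 4

Table: [77, 78, 16, 45, 59, None, None]


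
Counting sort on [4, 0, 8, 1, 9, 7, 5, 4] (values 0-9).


Input: [4, 0, 8, 1, 9, 7, 5, 4]
Counts: [1, 1, 0, 0, 2, 1, 0, 1, 1, 1]

Sorted: [0, 1, 4, 4, 5, 7, 8, 9]


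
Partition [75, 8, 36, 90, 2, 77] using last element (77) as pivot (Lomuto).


Pivot: 77
  75 <= 77: advance i (no swap)
  8 <= 77: advance i (no swap)
  36 <= 77: advance i (no swap)
  2 <= 77: swap -> [75, 8, 36, 2, 90, 77]
Place pivot at 4: [75, 8, 36, 2, 77, 90]

Partitioned: [75, 8, 36, 2, 77, 90]


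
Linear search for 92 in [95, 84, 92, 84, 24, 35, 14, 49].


i=0: 95!=92
i=1: 84!=92
i=2: 92==92 found!

Found at 2, 3 comps


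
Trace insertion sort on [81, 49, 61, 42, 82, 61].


Initial: [81, 49, 61, 42, 82, 61]
Insert 49: [49, 81, 61, 42, 82, 61]
Insert 61: [49, 61, 81, 42, 82, 61]
Insert 42: [42, 49, 61, 81, 82, 61]
Insert 82: [42, 49, 61, 81, 82, 61]
Insert 61: [42, 49, 61, 61, 81, 82]

Sorted: [42, 49, 61, 61, 81, 82]


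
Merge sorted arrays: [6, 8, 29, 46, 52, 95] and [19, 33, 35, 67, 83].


Take 6 from A
Take 8 from A
Take 19 from B
Take 29 from A
Take 33 from B
Take 35 from B
Take 46 from A
Take 52 from A
Take 67 from B
Take 83 from B

Merged: [6, 8, 19, 29, 33, 35, 46, 52, 67, 83, 95]


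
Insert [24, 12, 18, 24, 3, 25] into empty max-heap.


Insert 24: [24]
Insert 12: [24, 12]
Insert 18: [24, 12, 18]
Insert 24: [24, 24, 18, 12]
Insert 3: [24, 24, 18, 12, 3]
Insert 25: [25, 24, 24, 12, 3, 18]

Final heap: [25, 24, 24, 12, 3, 18]


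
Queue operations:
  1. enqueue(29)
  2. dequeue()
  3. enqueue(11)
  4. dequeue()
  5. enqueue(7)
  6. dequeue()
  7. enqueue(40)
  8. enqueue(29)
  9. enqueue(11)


enqueue(29) -> [29]
dequeue()->29, []
enqueue(11) -> [11]
dequeue()->11, []
enqueue(7) -> [7]
dequeue()->7, []
enqueue(40) -> [40]
enqueue(29) -> [40, 29]
enqueue(11) -> [40, 29, 11]

Final queue: [40, 29, 11]


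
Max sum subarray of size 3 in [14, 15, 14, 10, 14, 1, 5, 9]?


[0:3]: 43
[1:4]: 39
[2:5]: 38
[3:6]: 25
[4:7]: 20
[5:8]: 15

Max: 43 at [0:3]


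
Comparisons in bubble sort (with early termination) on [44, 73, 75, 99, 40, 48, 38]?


Algorithm: bubble sort (with early termination)
Input: [44, 73, 75, 99, 40, 48, 38]
Sorted: [38, 40, 44, 48, 73, 75, 99]

21


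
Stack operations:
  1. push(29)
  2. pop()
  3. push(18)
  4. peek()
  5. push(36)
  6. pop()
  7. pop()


push(29) -> [29]
pop()->29, []
push(18) -> [18]
peek()->18
push(36) -> [18, 36]
pop()->36, [18]
pop()->18, []

Final stack: []


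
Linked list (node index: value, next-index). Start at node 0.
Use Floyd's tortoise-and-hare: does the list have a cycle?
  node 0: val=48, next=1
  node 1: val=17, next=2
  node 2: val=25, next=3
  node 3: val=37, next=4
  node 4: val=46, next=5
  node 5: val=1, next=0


Floyd's tortoise (slow, +1) and hare (fast, +2):
  init: slow=0, fast=0
  step 1: slow=1, fast=2
  step 2: slow=2, fast=4
  step 3: slow=3, fast=0
  step 4: slow=4, fast=2
  step 5: slow=5, fast=4
  step 6: slow=0, fast=0
  slow == fast at node 0: cycle detected

Cycle: yes


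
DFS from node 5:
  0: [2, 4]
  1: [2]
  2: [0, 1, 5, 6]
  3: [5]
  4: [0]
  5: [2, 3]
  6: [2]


Visit 5, push [3, 2]
Visit 2, push [6, 1, 0]
Visit 0, push [4]
Visit 4, push []
Visit 1, push []
Visit 6, push []
Visit 3, push []

DFS order: [5, 2, 0, 4, 1, 6, 3]


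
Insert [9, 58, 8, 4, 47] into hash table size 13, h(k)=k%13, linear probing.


Insert 9: h=9 -> slot 9
Insert 58: h=6 -> slot 6
Insert 8: h=8 -> slot 8
Insert 4: h=4 -> slot 4
Insert 47: h=8, 2 probes -> slot 10

Table: [None, None, None, None, 4, None, 58, None, 8, 9, 47, None, None]


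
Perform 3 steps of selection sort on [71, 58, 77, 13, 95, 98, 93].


Initial: [71, 58, 77, 13, 95, 98, 93]
Step 1: min=13 at 3
  Swap: [13, 58, 77, 71, 95, 98, 93]
Step 2: min=58 at 1
  Swap: [13, 58, 77, 71, 95, 98, 93]
Step 3: min=71 at 3
  Swap: [13, 58, 71, 77, 95, 98, 93]

After 3 steps: [13, 58, 71, 77, 95, 98, 93]


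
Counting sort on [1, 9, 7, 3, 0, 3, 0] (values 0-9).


Input: [1, 9, 7, 3, 0, 3, 0]
Counts: [2, 1, 0, 2, 0, 0, 0, 1, 0, 1]

Sorted: [0, 0, 1, 3, 3, 7, 9]


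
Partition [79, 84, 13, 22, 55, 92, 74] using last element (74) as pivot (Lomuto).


Pivot: 74
  13 <= 74: swap -> [13, 84, 79, 22, 55, 92, 74]
  22 <= 74: swap -> [13, 22, 79, 84, 55, 92, 74]
  55 <= 74: swap -> [13, 22, 55, 84, 79, 92, 74]
Place pivot at 3: [13, 22, 55, 74, 79, 92, 84]

Partitioned: [13, 22, 55, 74, 79, 92, 84]


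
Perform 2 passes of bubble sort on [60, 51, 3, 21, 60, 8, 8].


Initial: [60, 51, 3, 21, 60, 8, 8]
Pass 1: [51, 3, 21, 60, 8, 8, 60] (5 swaps)
Pass 2: [3, 21, 51, 8, 8, 60, 60] (4 swaps)

After 2 passes: [3, 21, 51, 8, 8, 60, 60]


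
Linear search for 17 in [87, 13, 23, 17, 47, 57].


i=0: 87!=17
i=1: 13!=17
i=2: 23!=17
i=3: 17==17 found!

Found at 3, 4 comps


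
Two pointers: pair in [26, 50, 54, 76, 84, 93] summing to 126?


lo=0(26)+hi=5(93)=119
lo=1(50)+hi=5(93)=143
lo=1(50)+hi=4(84)=134
lo=1(50)+hi=3(76)=126

Yes: 50+76=126


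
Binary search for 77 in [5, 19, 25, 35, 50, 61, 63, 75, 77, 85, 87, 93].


Step 1: lo=0, hi=11, mid=5, val=61
Step 2: lo=6, hi=11, mid=8, val=77

Found at index 8


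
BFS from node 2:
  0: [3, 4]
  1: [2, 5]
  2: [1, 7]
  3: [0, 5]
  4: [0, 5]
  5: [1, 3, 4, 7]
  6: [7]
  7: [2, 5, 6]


Visit 2, enqueue [1, 7]
Visit 1, enqueue [5]
Visit 7, enqueue [6]
Visit 5, enqueue [3, 4]
Visit 6, enqueue []
Visit 3, enqueue [0]
Visit 4, enqueue []
Visit 0, enqueue []

BFS order: [2, 1, 7, 5, 6, 3, 4, 0]


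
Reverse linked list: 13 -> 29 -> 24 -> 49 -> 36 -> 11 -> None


Step 1: curr=13, set curr.next=prev(None) | reversed so far: 13
Step 2: curr=29, set curr.next=prev(13) | reversed so far: 29 -> 13
Step 3: curr=24, set curr.next=prev(29) | reversed so far: 24 -> 29 -> 13
Step 4: curr=49, set curr.next=prev(24) | reversed so far: 49 -> 24 -> 29 -> 13
Step 5: curr=36, set curr.next=prev(49) | reversed so far: 36 -> 49 -> 24 -> 29 -> 13
Step 6: curr=11, set curr.next=prev(36) | reversed so far: 11 -> 36 -> 49 -> 24 -> 29 -> 13

11 -> 36 -> 49 -> 24 -> 29 -> 13 -> None


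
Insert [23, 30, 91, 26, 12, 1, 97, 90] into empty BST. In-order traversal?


Insert 23: root
Insert 30: R from 23
Insert 91: R from 23 -> R from 30
Insert 26: R from 23 -> L from 30
Insert 12: L from 23
Insert 1: L from 23 -> L from 12
Insert 97: R from 23 -> R from 30 -> R from 91
Insert 90: R from 23 -> R from 30 -> L from 91

In-order: [1, 12, 23, 26, 30, 90, 91, 97]


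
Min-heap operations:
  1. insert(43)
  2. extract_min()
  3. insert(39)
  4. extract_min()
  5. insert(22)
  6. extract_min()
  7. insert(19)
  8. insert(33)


insert(43) -> [43]
extract_min()->43, []
insert(39) -> [39]
extract_min()->39, []
insert(22) -> [22]
extract_min()->22, []
insert(19) -> [19]
insert(33) -> [19, 33]

Final heap: [19, 33]


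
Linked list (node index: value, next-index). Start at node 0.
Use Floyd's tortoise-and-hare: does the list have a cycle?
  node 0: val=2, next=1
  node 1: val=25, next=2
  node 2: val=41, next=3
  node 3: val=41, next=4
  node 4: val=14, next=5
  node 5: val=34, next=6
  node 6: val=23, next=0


Floyd's tortoise (slow, +1) and hare (fast, +2):
  init: slow=0, fast=0
  step 1: slow=1, fast=2
  step 2: slow=2, fast=4
  step 3: slow=3, fast=6
  step 4: slow=4, fast=1
  step 5: slow=5, fast=3
  step 6: slow=6, fast=5
  step 7: slow=0, fast=0
  slow == fast at node 0: cycle detected

Cycle: yes


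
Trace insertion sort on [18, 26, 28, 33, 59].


Initial: [18, 26, 28, 33, 59]
Insert 26: [18, 26, 28, 33, 59]
Insert 28: [18, 26, 28, 33, 59]
Insert 33: [18, 26, 28, 33, 59]
Insert 59: [18, 26, 28, 33, 59]

Sorted: [18, 26, 28, 33, 59]


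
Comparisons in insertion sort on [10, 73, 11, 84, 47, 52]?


Algorithm: insertion sort
Input: [10, 73, 11, 84, 47, 52]
Sorted: [10, 11, 47, 52, 73, 84]

10


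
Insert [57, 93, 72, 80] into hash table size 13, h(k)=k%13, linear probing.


Insert 57: h=5 -> slot 5
Insert 93: h=2 -> slot 2
Insert 72: h=7 -> slot 7
Insert 80: h=2, 1 probes -> slot 3

Table: [None, None, 93, 80, None, 57, None, 72, None, None, None, None, None]


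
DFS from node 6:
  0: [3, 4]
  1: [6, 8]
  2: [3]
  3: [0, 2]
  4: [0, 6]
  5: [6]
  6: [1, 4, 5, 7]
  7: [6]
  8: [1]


Visit 6, push [7, 5, 4, 1]
Visit 1, push [8]
Visit 8, push []
Visit 4, push [0]
Visit 0, push [3]
Visit 3, push [2]
Visit 2, push []
Visit 5, push []
Visit 7, push []

DFS order: [6, 1, 8, 4, 0, 3, 2, 5, 7]


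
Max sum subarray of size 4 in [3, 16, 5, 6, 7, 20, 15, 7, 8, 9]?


[0:4]: 30
[1:5]: 34
[2:6]: 38
[3:7]: 48
[4:8]: 49
[5:9]: 50
[6:10]: 39

Max: 50 at [5:9]


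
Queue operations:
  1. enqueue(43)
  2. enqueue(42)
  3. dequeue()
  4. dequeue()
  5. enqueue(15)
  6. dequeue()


enqueue(43) -> [43]
enqueue(42) -> [43, 42]
dequeue()->43, [42]
dequeue()->42, []
enqueue(15) -> [15]
dequeue()->15, []

Final queue: []


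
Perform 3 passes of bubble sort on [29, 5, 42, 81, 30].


Initial: [29, 5, 42, 81, 30]
Pass 1: [5, 29, 42, 30, 81] (2 swaps)
Pass 2: [5, 29, 30, 42, 81] (1 swaps)
Pass 3: [5, 29, 30, 42, 81] (0 swaps)

After 3 passes: [5, 29, 30, 42, 81]


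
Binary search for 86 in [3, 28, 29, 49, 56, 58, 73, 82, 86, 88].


Step 1: lo=0, hi=9, mid=4, val=56
Step 2: lo=5, hi=9, mid=7, val=82
Step 3: lo=8, hi=9, mid=8, val=86

Found at index 8


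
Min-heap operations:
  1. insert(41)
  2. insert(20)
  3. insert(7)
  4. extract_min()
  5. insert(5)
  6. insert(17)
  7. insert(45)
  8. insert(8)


insert(41) -> [41]
insert(20) -> [20, 41]
insert(7) -> [7, 41, 20]
extract_min()->7, [20, 41]
insert(5) -> [5, 41, 20]
insert(17) -> [5, 17, 20, 41]
insert(45) -> [5, 17, 20, 41, 45]
insert(8) -> [5, 17, 8, 41, 45, 20]

Final heap: [5, 17, 8, 41, 45, 20]


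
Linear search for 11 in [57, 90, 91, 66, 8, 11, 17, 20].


i=0: 57!=11
i=1: 90!=11
i=2: 91!=11
i=3: 66!=11
i=4: 8!=11
i=5: 11==11 found!

Found at 5, 6 comps


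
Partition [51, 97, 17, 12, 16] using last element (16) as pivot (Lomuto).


Pivot: 16
  12 <= 16: swap -> [12, 97, 17, 51, 16]
Place pivot at 1: [12, 16, 17, 51, 97]

Partitioned: [12, 16, 17, 51, 97]


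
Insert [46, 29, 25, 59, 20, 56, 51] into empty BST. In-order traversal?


Insert 46: root
Insert 29: L from 46
Insert 25: L from 46 -> L from 29
Insert 59: R from 46
Insert 20: L from 46 -> L from 29 -> L from 25
Insert 56: R from 46 -> L from 59
Insert 51: R from 46 -> L from 59 -> L from 56

In-order: [20, 25, 29, 46, 51, 56, 59]


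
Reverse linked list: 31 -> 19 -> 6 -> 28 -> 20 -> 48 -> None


Step 1: curr=31, set curr.next=prev(None) | reversed so far: 31
Step 2: curr=19, set curr.next=prev(31) | reversed so far: 19 -> 31
Step 3: curr=6, set curr.next=prev(19) | reversed so far: 6 -> 19 -> 31
Step 4: curr=28, set curr.next=prev(6) | reversed so far: 28 -> 6 -> 19 -> 31
Step 5: curr=20, set curr.next=prev(28) | reversed so far: 20 -> 28 -> 6 -> 19 -> 31
Step 6: curr=48, set curr.next=prev(20) | reversed so far: 48 -> 20 -> 28 -> 6 -> 19 -> 31

48 -> 20 -> 28 -> 6 -> 19 -> 31 -> None


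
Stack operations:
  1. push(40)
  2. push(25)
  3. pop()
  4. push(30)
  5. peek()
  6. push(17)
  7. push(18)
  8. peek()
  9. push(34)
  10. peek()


push(40) -> [40]
push(25) -> [40, 25]
pop()->25, [40]
push(30) -> [40, 30]
peek()->30
push(17) -> [40, 30, 17]
push(18) -> [40, 30, 17, 18]
peek()->18
push(34) -> [40, 30, 17, 18, 34]
peek()->34

Final stack: [40, 30, 17, 18, 34]


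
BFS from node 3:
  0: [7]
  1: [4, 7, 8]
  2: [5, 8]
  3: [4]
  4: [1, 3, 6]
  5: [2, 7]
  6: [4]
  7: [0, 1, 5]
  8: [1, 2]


Visit 3, enqueue [4]
Visit 4, enqueue [1, 6]
Visit 1, enqueue [7, 8]
Visit 6, enqueue []
Visit 7, enqueue [0, 5]
Visit 8, enqueue [2]
Visit 0, enqueue []
Visit 5, enqueue []
Visit 2, enqueue []

BFS order: [3, 4, 1, 6, 7, 8, 0, 5, 2]


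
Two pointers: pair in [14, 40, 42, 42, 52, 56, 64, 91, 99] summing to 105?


lo=0(14)+hi=8(99)=113
lo=0(14)+hi=7(91)=105

Yes: 14+91=105


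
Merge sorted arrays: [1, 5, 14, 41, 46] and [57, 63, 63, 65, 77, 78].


Take 1 from A
Take 5 from A
Take 14 from A
Take 41 from A
Take 46 from A

Merged: [1, 5, 14, 41, 46, 57, 63, 63, 65, 77, 78]


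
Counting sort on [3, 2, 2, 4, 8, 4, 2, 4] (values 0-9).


Input: [3, 2, 2, 4, 8, 4, 2, 4]
Counts: [0, 0, 3, 1, 3, 0, 0, 0, 1, 0]

Sorted: [2, 2, 2, 3, 4, 4, 4, 8]


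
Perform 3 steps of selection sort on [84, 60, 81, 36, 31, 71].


Initial: [84, 60, 81, 36, 31, 71]
Step 1: min=31 at 4
  Swap: [31, 60, 81, 36, 84, 71]
Step 2: min=36 at 3
  Swap: [31, 36, 81, 60, 84, 71]
Step 3: min=60 at 3
  Swap: [31, 36, 60, 81, 84, 71]

After 3 steps: [31, 36, 60, 81, 84, 71]
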